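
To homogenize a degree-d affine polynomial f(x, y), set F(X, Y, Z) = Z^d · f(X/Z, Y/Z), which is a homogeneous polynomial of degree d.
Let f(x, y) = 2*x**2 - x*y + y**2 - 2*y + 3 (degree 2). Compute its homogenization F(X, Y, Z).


F(X, Y, Z) = 2*X**2 - X*Y + Y**2 - 2*Y*Z + 3*Z**2

deg(f) = 2.
Substitute x = X/Z, y = Y/Z into f, then multiply by Z^2.
  monomial 2·x^2·y^0 ↦ 2·X^2·Y^0·Z^0.
  monomial -1·x^1·y^1 ↦ -1·X^1·Y^1·Z^0.
  monomial 1·x^0·y^2 ↦ 1·X^0·Y^2·Z^0.
  monomial -2·x^0·y^1 ↦ -2·X^0·Y^1·Z^1.
  monomial 3·x^0·y^0 ↦ 3·X^0·Y^0·Z^2.
Collecting: F(X, Y, Z) = 2*X**2 - X*Y + Y**2 - 2*Y*Z + 3*Z**2.


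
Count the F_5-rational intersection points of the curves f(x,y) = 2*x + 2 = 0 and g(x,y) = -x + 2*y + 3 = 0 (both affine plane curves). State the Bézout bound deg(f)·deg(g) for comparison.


Common zeros: {(4, 3)}; count = 1; Bézout bound = 1.

deg(f) = 1, deg(g) = 1, so Bézout bound = 1.
Scan x ∈ F_5. For each x, list the y ∈ F_5 with f(x, y) ≡ 0 and those with g(x, y) ≡ 0 (mod 5); the common zeros in that column are the intersection.
  x = 0: f ≡ 0 at y ∈ ∅; g ≡ 0 at y ∈ {1}; common: ∅.
  x = 1: f ≡ 0 at y ∈ ∅; g ≡ 0 at y ∈ {4}; common: ∅.
  x = 2: f ≡ 0 at y ∈ ∅; g ≡ 0 at y ∈ {2}; common: ∅.
  x = 3: f ≡ 0 at y ∈ ∅; g ≡ 0 at y ∈ {0}; common: ∅.
  x = 4: f ≡ 0 at y ∈ {0, 1, 2, 3, 4}; g ≡ 0 at y ∈ {3}; common: {3}.
Collecting: common zeros = {(4, 3)}, so the count is 1.
Comparison with the Bézout bound: 1 ≤ 1 = deg(f)·deg(g), as expected for curves with no common component (the bound is attained).


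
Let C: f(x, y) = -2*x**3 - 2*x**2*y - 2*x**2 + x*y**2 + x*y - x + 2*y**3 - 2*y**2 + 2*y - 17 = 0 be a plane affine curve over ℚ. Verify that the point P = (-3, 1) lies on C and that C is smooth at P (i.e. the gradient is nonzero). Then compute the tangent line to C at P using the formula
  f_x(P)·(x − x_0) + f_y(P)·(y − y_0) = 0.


Tangent line at P: -29*x - 23*y - 64 = 0.

Step 1: f(-3, 1) = 0, so P lies on C.
Step 2: partial derivatives
  f_x(x, y) = -6*x**2 - 4*x*y - 4*x + y**2 + y - 1, f_y(x, y) = -2*x**2 + 2*x*y + x + 6*y**2 - 4*y + 2.
  f_x(P) = -29, f_y(P) = -23 (gradient nonzero, so P is smooth).
Step 3: tangent line at P: -29·(x − -3) + -23·(y − 1) = 0.
Expanding: -29*x - 23*y - 64 = 0.


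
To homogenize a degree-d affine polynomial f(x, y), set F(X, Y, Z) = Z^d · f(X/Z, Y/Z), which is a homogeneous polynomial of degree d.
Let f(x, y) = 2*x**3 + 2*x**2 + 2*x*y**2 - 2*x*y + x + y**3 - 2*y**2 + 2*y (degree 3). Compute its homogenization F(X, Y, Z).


F(X, Y, Z) = 2*X**3 + 2*X**2*Z + 2*X*Y**2 - 2*X*Y*Z + X*Z**2 + Y**3 - 2*Y**2*Z + 2*Y*Z**2

deg(f) = 3.
Substitute x = X/Z, y = Y/Z into f, then multiply by Z^3.
  monomial 2·x^3·y^0 ↦ 2·X^3·Y^0·Z^0.
  monomial 2·x^2·y^0 ↦ 2·X^2·Y^0·Z^1.
  monomial 2·x^1·y^2 ↦ 2·X^1·Y^2·Z^0.
  monomial -2·x^1·y^1 ↦ -2·X^1·Y^1·Z^1.
  monomial 1·x^1·y^0 ↦ 1·X^1·Y^0·Z^2.
  monomial 1·x^0·y^3 ↦ 1·X^0·Y^3·Z^0.
  monomial -2·x^0·y^2 ↦ -2·X^0·Y^2·Z^1.
  monomial 2·x^0·y^1 ↦ 2·X^0·Y^1·Z^2.
Collecting: F(X, Y, Z) = 2*X**3 + 2*X**2*Z + 2*X*Y**2 - 2*X*Y*Z + X*Z**2 + Y**3 - 2*Y**2*Z + 2*Y*Z**2.


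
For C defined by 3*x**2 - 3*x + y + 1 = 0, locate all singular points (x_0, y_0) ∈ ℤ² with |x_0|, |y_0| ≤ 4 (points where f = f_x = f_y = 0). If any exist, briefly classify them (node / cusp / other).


No singular points in the scanned grid; C is smooth there.

Compute partial derivatives:
  f_x = 6*x - 3.
  f_y = 1.
f_y = 1 is a nonzero constant, so f_y never vanishes: no point (x, y) can satisfy f = f_x = f_y = 0. In particular no (x, y) ∈ {−4, ..., 4}² is singular; the curve is smooth.


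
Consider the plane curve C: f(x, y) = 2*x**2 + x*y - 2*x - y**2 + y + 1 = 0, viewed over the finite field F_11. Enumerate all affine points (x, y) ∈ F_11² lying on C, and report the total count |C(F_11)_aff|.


Affine F_11-points: {(0, 4), (0, 8), (4, 7), (4, 9), (8, 1), (8, 8), (9, 1), (9, 9), (10, 4), (10, 7)}; count = 10.

For each of the 121 pairs (x, y) ∈ F_11², evaluate f(x, y) mod 11. Record the zeros.
  x = 0: [0↦1, 1↦1, 2↦10, 3↦6, 4↦0, 5↦3, 6↦4, 7↦3, 8↦0, 9↦6, 10↦10]  zeros at y ∈ {4, 8}
  x = 1: [0↦1, 1↦2, 2↦1, 3↦9, 4↦4, 5↦8, 6↦10, 7↦10, 8↦8, 9↦4, 10↦9]  zeros at y ∈ ∅
  x = 2: [0↦5, 1↦7, 2↦7, 3↦5, 4↦1, 5↦6, 6↦9, 7↦10, 8↦9, 9↦6, 10↦1]  zeros at y ∈ ∅
  x = 3: [0↦2, 1↦5, 2↦6, 3↦5, 4↦2, 5↦8, 6↦1, 7↦3, 8↦3, 9↦1, 10↦8]  zeros at y ∈ ∅
  x = 4: [0↦3, 1↦7, 2↦9, 3↦9, 4↦7, 5↦3, 6↦8, 7↦0, 8↦1, 9↦0, 10↦8]  zeros at y ∈ {7, 9}
  x = 5: [0↦8, 1↦2, 2↦5, 3↦6, 4↦5, 5↦2, 6↦8, 7↦1, 8↦3, 9↦3, 10↦1]  zeros at y ∈ ∅
  x = 6: [0↦6, 1↦1, 2↦5, 3↦7, 4↦7, 5↦5, 6↦1, 7↦6, 8↦9, 9↦10, 10↦9]  zeros at y ∈ ∅
  x = 7: [0↦8, 1↦4, 2↦9, 3↦1, 4↦2, 5↦1, 6↦9, 7↦4, 8↦8, 9↦10, 10↦10]  zeros at y ∈ ∅
  x = 8: [0↦3, 1↦0, 2↦6, 3↦10, 4↦1, 5↦1, 6↦10, 7↦6, 8↦0, 9↦3, 10↦4]  zeros at y ∈ {1, 8}
  x = 9: [0↦2, 1↦0, 2↦7, 3↦1, 4↦4, 5↦5, 6↦4, 7↦1, 8↦7, 9↦0, 10↦2]  zeros at y ∈ {1, 9}
  x = 10: [0↦5, 1↦4, 2↦1, 3↦7, 4↦0, 5↦2, 6↦2, 7↦0, 8↦7, 9↦1, 10↦4]  zeros at y ∈ {4, 7}
Collecting zeros: affine points = {(0, 4), (0, 8), (4, 7), (4, 9), (8, 1), (8, 8), (9, 1), (9, 9), (10, 4), (10, 7)}.
Total count |C(F_11)_aff| = 10.


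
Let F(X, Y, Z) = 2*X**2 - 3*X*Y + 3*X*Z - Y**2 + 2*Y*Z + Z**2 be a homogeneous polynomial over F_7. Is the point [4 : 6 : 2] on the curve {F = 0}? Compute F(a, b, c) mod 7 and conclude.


F(4,6,2) ≡ 4 (mod 7); P is NOT on the curve.

Evaluate F(4, 6, 2) term-by-term (mod 7).
  2*X**2 ↦ 2·16·1·1 = 32
  -3*X*Y ↦ -3·4·6·1 = -72
  3*X*Z ↦ 3·4·1·2 = 24
  -Y**2 ↦ -1·1·36·1 = -36
  2*Y*Z ↦ 2·1·6·2 = 24
  Z**2 ↦ 1·1·1·4 = 4
Sum: F(4, 6, 2) = (32) + (-72) + (24) + (-36) + (24) + (4) = -24.
Reducing mod 7: -24 ≡ 4 (mod 7).
Since F(a, b, c) ≡ 4 ≠ 0 (mod 7), P does NOT lie on the curve.


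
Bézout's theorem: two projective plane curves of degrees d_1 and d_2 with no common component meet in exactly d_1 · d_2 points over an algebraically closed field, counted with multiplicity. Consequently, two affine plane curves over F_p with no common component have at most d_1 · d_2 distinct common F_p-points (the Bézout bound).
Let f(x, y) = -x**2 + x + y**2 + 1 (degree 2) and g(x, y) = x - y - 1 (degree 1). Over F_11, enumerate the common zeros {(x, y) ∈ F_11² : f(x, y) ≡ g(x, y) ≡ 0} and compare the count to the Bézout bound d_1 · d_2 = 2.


Common zeros: {(2, 1)}; count = 1; Bézout bound = 2.

deg(f) = 2, deg(g) = 1, so Bézout bound = 2.
Scan x ∈ F_11. For each x, list the y ∈ F_11 with f(x, y) ≡ 0 and those with g(x, y) ≡ 0 (mod 11); the common zeros in that column are the intersection.
  x = 0: f ≡ 0 at y ∈ ∅; g ≡ 0 at y ∈ {10}; common: ∅.
  x = 1: f ≡ 0 at y ∈ ∅; g ≡ 0 at y ∈ {0}; common: ∅.
  x = 2: f ≡ 0 at y ∈ {1, 10}; g ≡ 0 at y ∈ {1}; common: {1}.
  x = 3: f ≡ 0 at y ∈ {4, 7}; g ≡ 0 at y ∈ {2}; common: ∅.
  x = 4: f ≡ 0 at y ∈ {0}; g ≡ 0 at y ∈ {3}; common: ∅.
  x = 5: f ≡ 0 at y ∈ ∅; g ≡ 0 at y ∈ {4}; common: ∅.
  x = 6: f ≡ 0 at y ∈ ∅; g ≡ 0 at y ∈ {5}; common: ∅.
  x = 7: f ≡ 0 at y ∈ ∅; g ≡ 0 at y ∈ {6}; common: ∅.
  x = 8: f ≡ 0 at y ∈ {0}; g ≡ 0 at y ∈ {7}; common: ∅.
  x = 9: f ≡ 0 at y ∈ {4, 7}; g ≡ 0 at y ∈ {8}; common: ∅.
  x = 10: f ≡ 0 at y ∈ {1, 10}; g ≡ 0 at y ∈ {9}; common: ∅.
Collecting: common zeros = {(2, 1)}, so the count is 1.
Comparison with the Bézout bound: 1 ≤ 2 = deg(f)·deg(g), as expected for curves with no common component (the affine F_11-count falls short of the bound because intersections may lie at infinity, over extension fields, or carry multiplicity).


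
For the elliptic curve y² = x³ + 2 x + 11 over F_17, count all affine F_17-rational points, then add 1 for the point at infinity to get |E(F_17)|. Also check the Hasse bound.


Affine points = {(4, 7), (4, 10), (6, 1), (6, 16), (11, 2), (11, 15), (15, 4), (15, 13), (16, 5), (16, 12)}; affine count = 10; |E(F_17)| = 11.

Discriminant check: Δ ∝ 4a³ + 27b² = 4·2³ + 27·11² = 4·8 + 27·121 ≡ 1 (mod 17). Nonzero ⇒ E is nonsingular.
For each x ∈ F_17, compute rhs = x³ + 2·x + 11 mod 17, then count y ∈ F_17 with y² ≡ rhs.
  x = 0: rhs = 11, matching y values: none (0 points).
  x = 1: rhs = 14, matching y values: none (0 points).
  x = 2: rhs = 6, matching y values: none (0 points).
  x = 3: rhs = 10, matching y values: none (0 points).
  x = 4: rhs = 15, matching y values: 7, 10 (2 points).
  x = 5: rhs = 10, matching y values: none (0 points).
  x = 6: rhs = 1, matching y values: 1, 16 (2 points).
  x = 7: rhs = 11, matching y values: none (0 points).
  x = 8: rhs = 12, matching y values: none (0 points).
  x = 9: rhs = 10, matching y values: none (0 points).
  x = 10: rhs = 11, matching y values: none (0 points).
  x = 11: rhs = 4, matching y values: 2, 15 (2 points).
  x = 12: rhs = 12, matching y values: none (0 points).
  x = 13: rhs = 7, matching y values: none (0 points).
  x = 14: rhs = 12, matching y values: none (0 points).
  x = 15: rhs = 16, matching y values: 4, 13 (2 points).
  x = 16: rhs = 8, matching y values: 5, 12 (2 points).
Total affine count: 10.
Full point count |E(F_17)| = 10 + 1 = 11.
Hasse bound: |11 − (17+1)| = |-7| = 7 ≤ 2√17 ≈ 8.2462 ✓.


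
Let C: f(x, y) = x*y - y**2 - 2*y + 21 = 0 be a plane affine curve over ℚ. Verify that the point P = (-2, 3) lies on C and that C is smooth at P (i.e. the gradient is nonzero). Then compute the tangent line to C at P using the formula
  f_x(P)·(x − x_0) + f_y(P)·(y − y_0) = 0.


Tangent line at P: 3*x - 10*y + 36 = 0.

Step 1: f(-2, 3) = 0, so P lies on C.
Step 2: partial derivatives
  f_x(x, y) = y, f_y(x, y) = x - 2*y - 2.
  f_x(P) = 3, f_y(P) = -10 (gradient nonzero, so P is smooth).
Step 3: tangent line at P: 3·(x − -2) + -10·(y − 3) = 0.
Expanding: 3*x - 10*y + 36 = 0.


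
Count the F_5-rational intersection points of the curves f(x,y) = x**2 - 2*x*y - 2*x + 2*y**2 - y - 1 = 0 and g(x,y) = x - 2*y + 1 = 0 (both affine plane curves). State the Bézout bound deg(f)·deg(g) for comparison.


Common zeros: ∅; count = 0; Bézout bound = 2.

deg(f) = 2, deg(g) = 1, so Bézout bound = 2.
Scan x ∈ F_5. For each x, list the y ∈ F_5 with f(x, y) ≡ 0 and those with g(x, y) ≡ 0 (mod 5); the common zeros in that column are the intersection.
  x = 0: f ≡ 0 at y ∈ {1, 2}; g ≡ 0 at y ∈ {3}; common: ∅.
  x = 1: f ≡ 0 at y ∈ {2}; g ≡ 0 at y ∈ {1}; common: ∅.
  x = 2: f ≡ 0 at y ∈ ∅; g ≡ 0 at y ∈ {4}; common: ∅.
  x = 3: f ≡ 0 at y ∈ ∅; g ≡ 0 at y ∈ {2}; common: ∅.
  x = 4: f ≡ 0 at y ∈ {1}; g ≡ 0 at y ∈ {0}; common: ∅.
Collecting: common zeros = ∅, so the count is 0.
Comparison with the Bézout bound: 0 ≤ 2 = deg(f)·deg(g), as expected for curves with no common component (the affine F_5-count falls short of the bound because intersections may lie at infinity, over extension fields, or carry multiplicity).


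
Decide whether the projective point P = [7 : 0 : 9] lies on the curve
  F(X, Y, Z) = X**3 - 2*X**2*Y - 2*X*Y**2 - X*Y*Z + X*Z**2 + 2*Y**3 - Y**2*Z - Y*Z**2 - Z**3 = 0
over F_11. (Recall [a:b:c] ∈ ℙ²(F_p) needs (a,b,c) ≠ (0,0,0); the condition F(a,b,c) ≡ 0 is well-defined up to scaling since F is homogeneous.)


F(7,0,9) ≡ 5 (mod 11); P is NOT on the curve.

Evaluate F(7, 0, 9) term-by-term (mod 11).
  X**3 ↦ 1·343·1·1 = 343
  -2*X**2*Y ↦ -2·49·0·1 = 0
  -2*X*Y**2 ↦ -2·7·0·1 = 0
  -X*Y*Z ↦ -1·7·0·9 = 0
  X*Z**2 ↦ 1·7·1·81 = 567
  2*Y**3 ↦ 2·1·0·1 = 0
  -Y**2*Z ↦ -1·1·0·9 = 0
  -Y*Z**2 ↦ -1·1·0·81 = 0
  -Z**3 ↦ -1·1·1·729 = -729
Sum: F(7, 0, 9) = (343) + (0) + (0) + (0) + (567) + (0) + (0) + (0) + (-729) = 181.
Reducing mod 11: 181 ≡ 5 (mod 11).
Since F(a, b, c) ≡ 5 ≠ 0 (mod 11), P does NOT lie on the curve.


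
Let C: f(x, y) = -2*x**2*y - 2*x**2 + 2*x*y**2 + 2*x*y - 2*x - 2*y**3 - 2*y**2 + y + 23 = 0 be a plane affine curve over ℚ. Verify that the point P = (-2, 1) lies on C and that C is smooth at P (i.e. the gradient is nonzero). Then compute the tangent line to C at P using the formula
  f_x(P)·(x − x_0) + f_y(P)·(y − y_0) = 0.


Tangent line at P: 18*x - 29*y + 65 = 0.

Step 1: f(-2, 1) = 0, so P lies on C.
Step 2: partial derivatives
  f_x(x, y) = -4*x*y - 4*x + 2*y**2 + 2*y - 2, f_y(x, y) = -2*x**2 + 4*x*y + 2*x - 6*y**2 - 4*y + 1.
  f_x(P) = 18, f_y(P) = -29 (gradient nonzero, so P is smooth).
Step 3: tangent line at P: 18·(x − -2) + -29·(y − 1) = 0.
Expanding: 18*x - 29*y + 65 = 0.


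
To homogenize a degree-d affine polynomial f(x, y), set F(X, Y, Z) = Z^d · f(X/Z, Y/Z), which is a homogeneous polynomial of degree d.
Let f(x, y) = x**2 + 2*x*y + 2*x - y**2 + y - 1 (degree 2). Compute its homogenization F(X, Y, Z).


F(X, Y, Z) = X**2 + 2*X*Y + 2*X*Z - Y**2 + Y*Z - Z**2

deg(f) = 2.
Substitute x = X/Z, y = Y/Z into f, then multiply by Z^2.
  monomial 1·x^2·y^0 ↦ 1·X^2·Y^0·Z^0.
  monomial 2·x^1·y^1 ↦ 2·X^1·Y^1·Z^0.
  monomial 2·x^1·y^0 ↦ 2·X^1·Y^0·Z^1.
  monomial -1·x^0·y^2 ↦ -1·X^0·Y^2·Z^0.
  monomial 1·x^0·y^1 ↦ 1·X^0·Y^1·Z^1.
  monomial -1·x^0·y^0 ↦ -1·X^0·Y^0·Z^2.
Collecting: F(X, Y, Z) = X**2 + 2*X*Y + 2*X*Z - Y**2 + Y*Z - Z**2.


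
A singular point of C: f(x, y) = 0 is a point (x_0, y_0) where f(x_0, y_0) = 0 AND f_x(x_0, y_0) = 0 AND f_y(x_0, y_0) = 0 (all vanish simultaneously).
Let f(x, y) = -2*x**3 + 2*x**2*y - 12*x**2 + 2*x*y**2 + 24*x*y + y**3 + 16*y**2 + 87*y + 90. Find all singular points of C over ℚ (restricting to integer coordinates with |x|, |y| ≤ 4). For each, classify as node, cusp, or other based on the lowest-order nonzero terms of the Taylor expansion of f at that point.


Singular points: {(-3, -3)}; classification: cusp.

Compute partial derivatives:
  f_x = -6*x**2 + 4*x*y - 24*x + 2*y**2 + 24*y.
  f_y = 2*x**2 + 4*x*y + 24*x + 3*y**2 + 32*y + 87.
Scan x_0 ∈ {−4, ..., 4}. For each x_0, f_y(x_0, y) is a polynomial in y; find its integer roots y ∈ {−4, ..., 4}, then test f_x and f at those candidates.
  x = -4: f_y(-4, y) = 3*y**2 + 16*y + 23; no integer root y with |y| ≤ 4.
  x = -3: f_y(-3, y) = 3*y**2 + 20*y + 33; vanishes at y ∈ {-3}. (-3, -3): f_x = 0, f = 0 — SINGULAR.
  x = -2: f_y(-2, y) = 3*y**2 + 24*y + 47; no integer root y with |y| ≤ 4.
  x = -1: f_y(-1, y) = 3*y**2 + 28*y + 65; no integer root y with |y| ≤ 4.
  x = 0: f_y(0, y) = 3*y**2 + 32*y + 87; no integer root y with |y| ≤ 4.
  x = 1: f_y(1, y) = 3*y**2 + 36*y + 113; no integer root y with |y| ≤ 4.
  x = 2: f_y(2, y) = 3*y**2 + 40*y + 143; no integer root y with |y| ≤ 4.
  x = 3: f_y(3, y) = 3*y**2 + 44*y + 177; no integer root y with |y| ≤ 4.
  x = 4: f_y(4, y) = 3*y**2 + 48*y + 215; no integer root y with |y| ≤ 4.
Only singular point on the grid: (-3, -3).
Classify: substitute x = -3 + u, y = -3 + v and expand: f = -2*u**3 + 2*u**2*v + 2*u*v**2 + v**3 + v**2.
No constant or linear terms (consistent with a singular point). Quadratic part: v**2. Cubic part: -2*u**3 + 2*u**2*v + 2*u*v**2 + v**3.
The quadratic part v**2 is a perfect square, so there is a single (double) tangent line v = 0, i.e. y = -3. Restricting the cubic part to that line (v = 0) leaves -2*u**3 ≠ 0, so f is not divisible by v and the branch is v² ≈ 2*u**3 to lowest order — this is a cusp.
Classification: cusp.


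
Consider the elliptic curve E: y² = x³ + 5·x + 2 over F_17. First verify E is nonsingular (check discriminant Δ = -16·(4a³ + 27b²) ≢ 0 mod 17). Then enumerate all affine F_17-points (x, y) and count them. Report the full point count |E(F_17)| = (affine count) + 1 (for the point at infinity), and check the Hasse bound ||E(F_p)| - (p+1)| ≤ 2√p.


Affine points = {(0, 6), (0, 11), (1, 5), (1, 12), (4, 1), (4, 16), (5, 4), (5, 13), (10, 7), (10, 10), (15, 1), (15, 16), (16, 8), (16, 9)}; affine count = 14; |E(F_17)| = 15.

Discriminant check: Δ ∝ 4a³ + 27b² = 4·5³ + 27·2² = 4·125 + 27·4 ≡ 13 (mod 17). Nonzero ⇒ E is nonsingular.
For each x ∈ F_17, compute rhs = x³ + 5·x + 2 mod 17, then count y ∈ F_17 with y² ≡ rhs.
  x = 0: rhs = 2, matching y values: 6, 11 (2 points).
  x = 1: rhs = 8, matching y values: 5, 12 (2 points).
  x = 2: rhs = 3, matching y values: none (0 points).
  x = 3: rhs = 10, matching y values: none (0 points).
  x = 4: rhs = 1, matching y values: 1, 16 (2 points).
  x = 5: rhs = 16, matching y values: 4, 13 (2 points).
  x = 6: rhs = 10, matching y values: none (0 points).
  x = 7: rhs = 6, matching y values: none (0 points).
  x = 8: rhs = 10, matching y values: none (0 points).
  x = 9: rhs = 11, matching y values: none (0 points).
  x = 10: rhs = 15, matching y values: 7, 10 (2 points).
  x = 11: rhs = 11, matching y values: none (0 points).
  x = 12: rhs = 5, matching y values: none (0 points).
  x = 13: rhs = 3, matching y values: none (0 points).
  x = 14: rhs = 11, matching y values: none (0 points).
  x = 15: rhs = 1, matching y values: 1, 16 (2 points).
  x = 16: rhs = 13, matching y values: 8, 9 (2 points).
Total affine count: 14.
Full point count |E(F_17)| = 14 + 1 = 15.
Hasse bound: |15 − (17+1)| = |-3| = 3 ≤ 2√17 ≈ 8.2462 ✓.


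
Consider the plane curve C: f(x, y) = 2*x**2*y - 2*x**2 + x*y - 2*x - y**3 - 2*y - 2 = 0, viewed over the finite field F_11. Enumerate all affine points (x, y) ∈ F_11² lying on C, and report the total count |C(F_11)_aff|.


Affine F_11-points: {(1, 4), (1, 9), (2, 5), (2, 8), (2, 9), (3, 10), (4, 3), (6, 1), (6, 4), (6, 6), (7, 7), (7, 8), (9, 6), (10, 5), (10, 7), (10, 10)}; count = 16.

For each of the 121 pairs (x, y) ∈ F_11², evaluate f(x, y) mod 11. Record the zeros.
  x = 0: [0↦9, 1↦6, 2↦8, 3↦9, 4↦3, 5↦6, 6↦1, 7↦4, 8↦9, 9↦10, 10↦1]  zeros at y ∈ ∅
  x = 1: [0↦5, 1↦5, 2↦10, 3↦3, 4↦0, 5↦6, 6↦4, 7↦10, 8↦7, 9↦0, 10↦5]  zeros at y ∈ {4, 9}
  x = 2: [0↦8, 1↦4, 2↦5, 3↦5, 4↦9, 5↦0, 6↦5, 7↦7, 8↦0, 9↦0, 10↦1]  zeros at y ∈ {5, 8, 9}
  x = 3: [0↦7, 1↦3, 2↦4, 3↦4, 4↦8, 5↦10, 6↦4, 7↦6, 8↦10, 9↦10, 10↦0]  zeros at y ∈ {10}
  x = 4: [0↦2, 1↦2, 2↦7, 3↦0, 4↦8, 5↦3, 6↦1, 7↦7, 8↦4, 9↦8, 10↦2]  zeros at y ∈ {3}
  x = 5: [0↦4, 1↦1, 2↦3, 3↦4, 4↦9, 5↦1, 6↦7, 7↦10, 8↦4, 9↦5, 10↦7]  zeros at y ∈ ∅
  x = 6: [0↦2, 1↦0, 2↦3, 3↦5, 4↦0, 5↦4, 6↦0, 7↦4, 8↦10, 9↦1, 10↦4]  zeros at y ∈ {1, 4, 6}
  x = 7: [0↦7, 1↦10, 2↦7, 3↦3, 4↦3, 5↦1, 6↦2, 7↦0, 8↦0, 9↦7, 10↦4]  zeros at y ∈ {7, 8}
  x = 8: [0↦8, 1↦9, 2↦4, 3↦9, 4↦7, 5↦3, 6↦2, 7↦9, 8↦7, 9↦1, 10↦7]  zeros at y ∈ ∅
  x = 9: [0↦5, 1↦8, 2↦5, 3↦1, 4↦1, 5↦10, 6↦0, 7↦9, 8↦9, 9↦5, 10↦2]  zeros at y ∈ {6}
  x = 10: [0↦9, 1↦7, 2↦10, 3↦1, 4↦7, 5↦0, 6↦7, 7↦0, 8↦6, 9↦8, 10↦0]  zeros at y ∈ {5, 7, 10}
Collecting zeros: affine points = {(1, 4), (1, 9), (2, 5), (2, 8), (2, 9), (3, 10), (4, 3), (6, 1), (6, 4), (6, 6), (7, 7), (7, 8), (9, 6), (10, 5), (10, 7), (10, 10)}.
Total count |C(F_11)_aff| = 16.


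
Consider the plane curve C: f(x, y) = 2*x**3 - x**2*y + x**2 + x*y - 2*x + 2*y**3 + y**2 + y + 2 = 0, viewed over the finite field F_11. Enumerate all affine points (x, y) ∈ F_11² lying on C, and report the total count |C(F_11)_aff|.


Affine F_11-points: {(0, 10), (1, 9), (3, 7), (5, 7), (6, 7), (10, 4)}; count = 6.

For each of the 121 pairs (x, y) ∈ F_11², evaluate f(x, y) mod 11. Record the zeros.
  x = 0: [0↦2, 1↦6, 2↦2, 3↦2, 4↦7, 5↦7, 6↦3, 7↦7, 8↦9, 9↦10, 10↦0]  zeros at y ∈ {10}
  x = 1: [0↦3, 1↦7, 2↦3, 3↦3, 4↦8, 5↦8, 6↦4, 7↦8, 8↦10, 9↦0, 10↦1]  zeros at y ∈ {9}
  x = 2: [0↦7, 1↦9, 2↦3, 3↦1, 4↦4, 5↦2, 6↦7, 7↦9, 8↦9, 9↦8, 10↦7]  zeros at y ∈ ∅
  x = 3: [0↦4, 1↦2, 2↦3, 3↦8, 4↦7, 5↦1, 6↦2, 7↦0, 8↦7, 9↦2, 10↦8]  zeros at y ∈ {7}
  x = 4: [0↦6, 1↦9, 2↦4, 3↦3, 4↦7, 5↦6, 6↦1, 7↦4, 8↦5, 9↦5, 10↦5]  zeros at y ∈ ∅
  x = 5: [0↦3, 1↦9, 2↦7, 3↦9, 4↦5, 5↦7, 6↦5, 7↦0, 8↦4, 9↦7, 10↦10]  zeros at y ∈ {7}
  x = 6: [0↦7, 1↦3, 2↦2, 3↦5, 4↦2, 5↦5, 6↦4, 7↦0, 8↦5, 9↦9, 10↦2]  zeros at y ∈ {7}
  x = 7: [0↦8, 1↦3, 2↦1, 3↦3, 4↦10, 5↦1, 6↦10, 7↦5, 8↦9, 9↦1, 10↦4]  zeros at y ∈ ∅
  x = 8: [0↦7, 1↦10, 2↦5, 3↦4, 4↦8, 5↦7, 6↦2, 7↦5, 8↦6, 9↦6, 10↦6]  zeros at y ∈ ∅
  x = 9: [0↦5, 1↦3, 2↦4, 3↦9, 4↦8, 5↦2, 6↦3, 7↦1, 8↦8, 9↦3, 10↦9]  zeros at y ∈ ∅
  x = 10: [0↦3, 1↦5, 2↦10, 3↦8, 4↦0, 5↦9, 6↦3, 7↦5, 8↦5, 9↦4, 10↦3]  zeros at y ∈ {4}
Collecting zeros: affine points = {(0, 10), (1, 9), (3, 7), (5, 7), (6, 7), (10, 4)}.
Total count |C(F_11)_aff| = 6.


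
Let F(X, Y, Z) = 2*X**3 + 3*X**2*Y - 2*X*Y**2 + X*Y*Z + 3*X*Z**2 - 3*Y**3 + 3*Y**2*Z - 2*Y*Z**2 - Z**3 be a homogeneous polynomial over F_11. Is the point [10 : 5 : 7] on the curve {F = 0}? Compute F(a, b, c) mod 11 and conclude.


F(10,5,7) ≡ 1 (mod 11); P is NOT on the curve.

Evaluate F(10, 5, 7) term-by-term (mod 11).
  2*X**3 ↦ 2·1000·1·1 = 2000
  3*X**2*Y ↦ 3·100·5·1 = 1500
  -2*X*Y**2 ↦ -2·10·25·1 = -500
  X*Y*Z ↦ 1·10·5·7 = 350
  3*X*Z**2 ↦ 3·10·1·49 = 1470
  -3*Y**3 ↦ -3·1·125·1 = -375
  3*Y**2*Z ↦ 3·1·25·7 = 525
  -2*Y*Z**2 ↦ -2·1·5·49 = -490
  -Z**3 ↦ -1·1·1·343 = -343
Sum: F(10, 5, 7) = (2000) + (1500) + (-500) + (350) + (1470) + (-375) + (525) + (-490) + (-343) = 4137.
Reducing mod 11: 4137 ≡ 1 (mod 11).
Since F(a, b, c) ≡ 1 ≠ 0 (mod 11), P does NOT lie on the curve.


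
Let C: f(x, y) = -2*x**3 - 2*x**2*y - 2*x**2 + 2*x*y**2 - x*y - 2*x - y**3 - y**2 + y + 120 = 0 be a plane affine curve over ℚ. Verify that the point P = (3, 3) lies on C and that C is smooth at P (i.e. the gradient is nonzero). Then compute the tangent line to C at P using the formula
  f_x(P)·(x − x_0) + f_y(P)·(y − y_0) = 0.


Tangent line at P: -89*x - 17*y + 318 = 0.

Step 1: f(3, 3) = 0, so P lies on C.
Step 2: partial derivatives
  f_x(x, y) = -6*x**2 - 4*x*y - 4*x + 2*y**2 - y - 2, f_y(x, y) = -2*x**2 + 4*x*y - x - 3*y**2 - 2*y + 1.
  f_x(P) = -89, f_y(P) = -17 (gradient nonzero, so P is smooth).
Step 3: tangent line at P: -89·(x − 3) + -17·(y − 3) = 0.
Expanding: -89*x - 17*y + 318 = 0.


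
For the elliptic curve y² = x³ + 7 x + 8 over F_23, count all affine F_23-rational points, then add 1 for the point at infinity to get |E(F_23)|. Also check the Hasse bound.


Affine points = {(0, 10), (0, 13), (1, 4), (1, 19), (4, 10), (4, 13), (6, 6), (6, 17), (7, 3), (7, 20), (8, 1), (8, 22), (9, 8), (9, 15), (11, 6), (11, 17), (12, 7), (12, 16), (17, 7), (17, 16), (18, 3), (18, 20), (19, 10), (19, 13), (20, 11), (20, 12), (21, 3), (21, 20), (22, 0)}; affine count = 29; |E(F_23)| = 30.

Discriminant check: Δ ∝ 4a³ + 27b² = 4·7³ + 27·8² = 4·343 + 27·64 ≡ 18 (mod 23). Nonzero ⇒ E is nonsingular.
For each x ∈ F_23, compute rhs = x³ + 7·x + 8 mod 23, then count y ∈ F_23 with y² ≡ rhs.
  x = 0: rhs = 8, matching y values: 10, 13 (2 points).
  x = 1: rhs = 16, matching y values: 4, 19 (2 points).
  x = 2: rhs = 7, matching y values: none (0 points).
  x = 3: rhs = 10, matching y values: none (0 points).
  x = 4: rhs = 8, matching y values: 10, 13 (2 points).
  x = 5: rhs = 7, matching y values: none (0 points).
  x = 6: rhs = 13, matching y values: 6, 17 (2 points).
  x = 7: rhs = 9, matching y values: 3, 20 (2 points).
  x = 8: rhs = 1, matching y values: 1, 22 (2 points).
  x = 9: rhs = 18, matching y values: 8, 15 (2 points).
  x = 10: rhs = 20, matching y values: none (0 points).
  x = 11: rhs = 13, matching y values: 6, 17 (2 points).
  x = 12: rhs = 3, matching y values: 7, 16 (2 points).
  x = 13: rhs = 19, matching y values: none (0 points).
  x = 14: rhs = 21, matching y values: none (0 points).
  x = 15: rhs = 15, matching y values: none (0 points).
  x = 16: rhs = 7, matching y values: none (0 points).
  x = 17: rhs = 3, matching y values: 7, 16 (2 points).
  x = 18: rhs = 9, matching y values: 3, 20 (2 points).
  x = 19: rhs = 8, matching y values: 10, 13 (2 points).
  x = 20: rhs = 6, matching y values: 11, 12 (2 points).
  x = 21: rhs = 9, matching y values: 3, 20 (2 points).
  x = 22: rhs = 0, matching y values: 0 (1 points).
Total affine count: 29.
Full point count |E(F_23)| = 29 + 1 = 30.
Hasse bound: |30 − (23+1)| = |6| = 6 ≤ 2√23 ≈ 9.5917 ✓.


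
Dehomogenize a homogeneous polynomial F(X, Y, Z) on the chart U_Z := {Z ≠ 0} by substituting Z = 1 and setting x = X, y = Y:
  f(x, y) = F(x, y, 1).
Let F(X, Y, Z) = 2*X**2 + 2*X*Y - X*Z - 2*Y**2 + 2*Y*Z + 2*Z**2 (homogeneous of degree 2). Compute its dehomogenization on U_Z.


f(x, y) = 2*x**2 + 2*x*y - x - 2*y**2 + 2*y + 2

On U_Z we set Z = 1. Each monomial c·X^i·Y^j·Z^k in F becomes c·x^i·y^j·1^k = c·x^i·y^j.
Substituting Z = 1: F(X, Y, 1) = 2*x**2 + 2*x*y - x - 2*y**2 + 2*y + 2.
Note: deg(f) ≤ deg(F) = 2; strict inequality happens when F is divisible by Z (lost terms).


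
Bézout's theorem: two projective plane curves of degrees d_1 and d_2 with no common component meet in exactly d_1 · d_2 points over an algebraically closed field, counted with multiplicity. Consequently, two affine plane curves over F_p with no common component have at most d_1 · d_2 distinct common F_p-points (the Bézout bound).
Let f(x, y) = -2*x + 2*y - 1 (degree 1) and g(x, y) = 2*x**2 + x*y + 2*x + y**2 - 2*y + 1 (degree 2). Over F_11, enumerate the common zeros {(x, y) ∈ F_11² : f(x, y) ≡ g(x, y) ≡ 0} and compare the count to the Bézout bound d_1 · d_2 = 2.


Common zeros: {(2, 8), (10, 5)}; count = 2; Bézout bound = 2.

deg(f) = 1, deg(g) = 2, so Bézout bound = 2.
Scan x ∈ F_11. For each x, list the y ∈ F_11 with f(x, y) ≡ 0 and those with g(x, y) ≡ 0 (mod 11); the common zeros in that column are the intersection.
  x = 0: f ≡ 0 at y ∈ {6}; g ≡ 0 at y ∈ {1}; common: ∅.
  x = 1: f ≡ 0 at y ∈ {7}; g ≡ 0 at y ∈ {3, 9}; common: ∅.
  x = 2: f ≡ 0 at y ∈ {8}; g ≡ 0 at y ∈ {3, 8}; common: {8}.
  x = 3: f ≡ 0 at y ∈ {9}; g ≡ 0 at y ∈ {5}; common: ∅.
  x = 4: f ≡ 0 at y ∈ {10}; g ≡ 0 at y ∈ {1, 8}; common: ∅.
  x = 5: f ≡ 0 at y ∈ {0}; g ≡ 0 at y ∈ ∅; common: ∅.
  x = 6: f ≡ 0 at y ∈ {1}; g ≡ 0 at y ∈ ∅; common: ∅.
  x = 7: f ≡ 0 at y ∈ {2}; g ≡ 0 at y ∈ ∅; common: ∅.
  x = 8: f ≡ 0 at y ∈ {3}; g ≡ 0 at y ∈ ∅; common: ∅.
  x = 9: f ≡ 0 at y ∈ {4}; g ≡ 0 at y ∈ ∅; common: ∅.
  x = 10: f ≡ 0 at y ∈ {5}; g ≡ 0 at y ∈ {5, 9}; common: {5}.
Collecting: common zeros = {(2, 8), (10, 5)}, so the count is 2.
Comparison with the Bézout bound: 2 ≤ 2 = deg(f)·deg(g), as expected for curves with no common component (the bound is attained).


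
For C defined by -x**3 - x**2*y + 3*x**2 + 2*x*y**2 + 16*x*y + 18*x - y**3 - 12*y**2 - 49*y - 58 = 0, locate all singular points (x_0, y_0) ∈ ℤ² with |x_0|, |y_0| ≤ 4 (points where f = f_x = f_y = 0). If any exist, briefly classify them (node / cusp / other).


Singular points: {(2, -3)}; classification: cusp.

Compute partial derivatives:
  f_x = -3*x**2 - 2*x*y + 6*x + 2*y**2 + 16*y + 18.
  f_y = -x**2 + 4*x*y + 16*x - 3*y**2 - 24*y - 49.
Scan x_0 ∈ {−4, ..., 4}. For each x_0, f_y(x_0, y) is a polynomial in y; find its integer roots y ∈ {−4, ..., 4}, then test f_x and f at those candidates.
  x = -4: f_y(-4, y) = -3*y**2 - 40*y - 129; no integer root y with |y| ≤ 4.
  x = -3: f_y(-3, y) = -3*y**2 - 36*y - 106; no integer root y with |y| ≤ 4.
  x = -2: f_y(-2, y) = -3*y**2 - 32*y - 85; no integer root y with |y| ≤ 4.
  x = -1: f_y(-1, y) = -3*y**2 - 28*y - 66; no integer root y with |y| ≤ 4.
  x = 0: f_y(0, y) = -3*y**2 - 24*y - 49; no integer root y with |y| ≤ 4.
  x = 1: f_y(1, y) = -3*y**2 - 20*y - 34; no integer root y with |y| ≤ 4.
  x = 2: f_y(2, y) = -3*y**2 - 16*y - 21; vanishes at y ∈ {-3}. (2, -3): f_x = 0, f = 0 — SINGULAR.
  x = 3: f_y(3, y) = -3*y**2 - 12*y - 10; no integer root y with |y| ≤ 4.
  x = 4: f_y(4, y) = -3*y**2 - 8*y - 1; no integer root y with |y| ≤ 4.
Only singular point on the grid: (2, -3).
Classify: substitute x = 2 + u, y = -3 + v and expand: f = -u**3 - u**2*v + 2*u*v**2 - v**3 + v**2.
No constant or linear terms (consistent with a singular point). Quadratic part: v**2. Cubic part: -u**3 - u**2*v + 2*u*v**2 - v**3.
The quadratic part v**2 is a perfect square, so there is a single (double) tangent line v = 0, i.e. y = -3. Restricting the cubic part to that line (v = 0) leaves -u**3 ≠ 0, so f is not divisible by v and the branch is v² ≈ u**3 to lowest order — this is a cusp.
Classification: cusp.


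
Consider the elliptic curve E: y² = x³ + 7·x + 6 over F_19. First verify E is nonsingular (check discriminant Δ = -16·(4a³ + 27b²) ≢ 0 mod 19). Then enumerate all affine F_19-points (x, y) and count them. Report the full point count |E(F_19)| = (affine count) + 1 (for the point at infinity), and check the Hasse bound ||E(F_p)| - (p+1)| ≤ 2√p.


Affine points = {(0, 5), (0, 14), (2, 3), (2, 16), (3, 4), (3, 15), (6, 6), (6, 13), (8, 2), (8, 17), (9, 0), (14, 6), (14, 13), (15, 3), (15, 16), (18, 6), (18, 13)}; affine count = 17; |E(F_19)| = 18.

Discriminant check: Δ ∝ 4a³ + 27b² = 4·7³ + 27·6² = 4·343 + 27·36 ≡ 7 (mod 19). Nonzero ⇒ E is nonsingular.
For each x ∈ F_19, compute rhs = x³ + 7·x + 6 mod 19, then count y ∈ F_19 with y² ≡ rhs.
  x = 0: rhs = 6, matching y values: 5, 14 (2 points).
  x = 1: rhs = 14, matching y values: none (0 points).
  x = 2: rhs = 9, matching y values: 3, 16 (2 points).
  x = 3: rhs = 16, matching y values: 4, 15 (2 points).
  x = 4: rhs = 3, matching y values: none (0 points).
  x = 5: rhs = 14, matching y values: none (0 points).
  x = 6: rhs = 17, matching y values: 6, 13 (2 points).
  x = 7: rhs = 18, matching y values: none (0 points).
  x = 8: rhs = 4, matching y values: 2, 17 (2 points).
  x = 9: rhs = 0, matching y values: 0 (1 points).
  x = 10: rhs = 12, matching y values: none (0 points).
  x = 11: rhs = 8, matching y values: none (0 points).
  x = 12: rhs = 13, matching y values: none (0 points).
  x = 13: rhs = 14, matching y values: none (0 points).
  x = 14: rhs = 17, matching y values: 6, 13 (2 points).
  x = 15: rhs = 9, matching y values: 3, 16 (2 points).
  x = 16: rhs = 15, matching y values: none (0 points).
  x = 17: rhs = 3, matching y values: none (0 points).
  x = 18: rhs = 17, matching y values: 6, 13 (2 points).
Total affine count: 17.
Full point count |E(F_19)| = 17 + 1 = 18.
Hasse bound: |18 − (19+1)| = |-2| = 2 ≤ 2√19 ≈ 8.7178 ✓.


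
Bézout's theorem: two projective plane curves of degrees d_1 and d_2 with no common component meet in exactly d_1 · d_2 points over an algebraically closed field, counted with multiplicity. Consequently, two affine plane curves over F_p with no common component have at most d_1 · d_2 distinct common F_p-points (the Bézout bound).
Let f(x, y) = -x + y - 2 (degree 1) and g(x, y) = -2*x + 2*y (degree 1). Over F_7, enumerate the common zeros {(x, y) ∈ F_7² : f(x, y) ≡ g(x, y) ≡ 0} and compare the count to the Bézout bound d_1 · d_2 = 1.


Common zeros: ∅; count = 0; Bézout bound = 1.

deg(f) = 1, deg(g) = 1, so Bézout bound = 1.
Scan x ∈ F_7. For each x, list the y ∈ F_7 with f(x, y) ≡ 0 and those with g(x, y) ≡ 0 (mod 7); the common zeros in that column are the intersection.
  x = 0: f ≡ 0 at y ∈ {2}; g ≡ 0 at y ∈ {0}; common: ∅.
  x = 1: f ≡ 0 at y ∈ {3}; g ≡ 0 at y ∈ {1}; common: ∅.
  x = 2: f ≡ 0 at y ∈ {4}; g ≡ 0 at y ∈ {2}; common: ∅.
  x = 3: f ≡ 0 at y ∈ {5}; g ≡ 0 at y ∈ {3}; common: ∅.
  x = 4: f ≡ 0 at y ∈ {6}; g ≡ 0 at y ∈ {4}; common: ∅.
  x = 5: f ≡ 0 at y ∈ {0}; g ≡ 0 at y ∈ {5}; common: ∅.
  x = 6: f ≡ 0 at y ∈ {1}; g ≡ 0 at y ∈ {6}; common: ∅.
Collecting: common zeros = ∅, so the count is 0.
Comparison with the Bézout bound: 0 ≤ 1 = deg(f)·deg(g), as expected for curves with no common component (the affine F_7-count falls short of the bound because intersections may lie at infinity, over extension fields, or carry multiplicity).


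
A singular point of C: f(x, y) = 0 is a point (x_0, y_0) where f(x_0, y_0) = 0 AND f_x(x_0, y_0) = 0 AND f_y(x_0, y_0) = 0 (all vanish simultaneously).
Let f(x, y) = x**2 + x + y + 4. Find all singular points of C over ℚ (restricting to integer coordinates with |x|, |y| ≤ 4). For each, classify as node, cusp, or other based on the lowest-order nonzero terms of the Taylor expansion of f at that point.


No singular points in the scanned grid; C is smooth there.

Compute partial derivatives:
  f_x = 2*x + 1.
  f_y = 1.
f_y = 1 is a nonzero constant, so f_y never vanishes: no point (x, y) can satisfy f = f_x = f_y = 0. In particular no (x, y) ∈ {−4, ..., 4}² is singular; the curve is smooth.


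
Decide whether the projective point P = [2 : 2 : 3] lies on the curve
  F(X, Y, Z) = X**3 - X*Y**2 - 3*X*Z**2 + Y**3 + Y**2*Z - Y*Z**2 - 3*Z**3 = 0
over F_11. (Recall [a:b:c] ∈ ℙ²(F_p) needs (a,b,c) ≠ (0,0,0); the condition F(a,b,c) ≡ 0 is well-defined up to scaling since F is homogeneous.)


F(2,2,3) ≡ 10 (mod 11); P is NOT on the curve.

Evaluate F(2, 2, 3) term-by-term (mod 11).
  X**3 ↦ 1·8·1·1 = 8
  -X*Y**2 ↦ -1·2·4·1 = -8
  -3*X*Z**2 ↦ -3·2·1·9 = -54
  Y**3 ↦ 1·1·8·1 = 8
  Y**2*Z ↦ 1·1·4·3 = 12
  -Y*Z**2 ↦ -1·1·2·9 = -18
  -3*Z**3 ↦ -3·1·1·27 = -81
Sum: F(2, 2, 3) = (8) + (-8) + (-54) + (8) + (12) + (-18) + (-81) = -133.
Reducing mod 11: -133 ≡ 10 (mod 11).
Since F(a, b, c) ≡ 10 ≠ 0 (mod 11), P does NOT lie on the curve.


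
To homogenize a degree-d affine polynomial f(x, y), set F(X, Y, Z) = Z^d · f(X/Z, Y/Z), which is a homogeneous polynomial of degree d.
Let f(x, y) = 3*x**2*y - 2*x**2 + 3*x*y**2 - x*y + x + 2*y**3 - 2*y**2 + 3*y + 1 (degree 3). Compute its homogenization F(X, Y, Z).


F(X, Y, Z) = 3*X**2*Y - 2*X**2*Z + 3*X*Y**2 - X*Y*Z + X*Z**2 + 2*Y**3 - 2*Y**2*Z + 3*Y*Z**2 + Z**3

deg(f) = 3.
Substitute x = X/Z, y = Y/Z into f, then multiply by Z^3.
  monomial 3·x^2·y^1 ↦ 3·X^2·Y^1·Z^0.
  monomial -2·x^2·y^0 ↦ -2·X^2·Y^0·Z^1.
  monomial 3·x^1·y^2 ↦ 3·X^1·Y^2·Z^0.
  monomial -1·x^1·y^1 ↦ -1·X^1·Y^1·Z^1.
  monomial 1·x^1·y^0 ↦ 1·X^1·Y^0·Z^2.
  monomial 2·x^0·y^3 ↦ 2·X^0·Y^3·Z^0.
  monomial -2·x^0·y^2 ↦ -2·X^0·Y^2·Z^1.
  monomial 3·x^0·y^1 ↦ 3·X^0·Y^1·Z^2.
  monomial 1·x^0·y^0 ↦ 1·X^0·Y^0·Z^3.
Collecting: F(X, Y, Z) = 3*X**2*Y - 2*X**2*Z + 3*X*Y**2 - X*Y*Z + X*Z**2 + 2*Y**3 - 2*Y**2*Z + 3*Y*Z**2 + Z**3.


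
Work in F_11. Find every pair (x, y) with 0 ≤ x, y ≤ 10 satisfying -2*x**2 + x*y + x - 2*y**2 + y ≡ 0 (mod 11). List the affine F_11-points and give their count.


Affine F_11-points: {(0, 0), (0, 6), (2, 8), (2, 10), (6, 0), (6, 9), (8, 2), (8, 8), (9, 6), (9, 10), (10, 2), (10, 9)}; count = 12.

For each of the 121 pairs (x, y) ∈ F_11², evaluate f(x, y) mod 11. Record the zeros.
  x = 0: [0↦0, 1↦10, 2↦5, 3↦7, 4↦5, 5↦10, 6↦0, 7↦8, 8↦1, 9↦1, 10↦8]  zeros at y ∈ {0, 6}
  x = 1: [0↦10, 1↦10, 2↦6, 3↦9, 4↦8, 5↦3, 6↦5, 7↦3, 8↦8, 9↦9, 10↦6]  zeros at y ∈ ∅
  x = 2: [0↦5, 1↦6, 2↦3, 3↦7, 4↦7, 5↦3, 6↦6, 7↦5, 8↦0, 9↦2, 10↦0]  zeros at y ∈ {8, 10}
  x = 3: [0↦7, 1↦9, 2↦7, 3↦1, 4↦2, 5↦10, 6↦3, 7↦3, 8↦10, 9↦2, 10↦1]  zeros at y ∈ ∅
  x = 4: [0↦5, 1↦8, 2↦7, 3↦2, 4↦4, 5↦2, 6↦7, 7↦8, 8↦5, 9↦9, 10↦9]  zeros at y ∈ ∅
  x = 5: [0↦10, 1↦3, 2↦3, 3↦10, 4↦2, 5↦1, 6↦7, 7↦9, 8↦7, 9↦1, 10↦2]  zeros at y ∈ ∅
  x = 6: [0↦0, 1↦5, 2↦6, 3↦3, 4↦7, 5↦7, 6↦3, 7↦6, 8↦5, 9↦0, 10↦2]  zeros at y ∈ {0, 9}
  x = 7: [0↦8, 1↦3, 2↦5, 3↦3, 4↦8, 5↦9, 6↦6, 7↦10, 8↦10, 9↦6, 10↦9]  zeros at y ∈ ∅
  x = 8: [0↦1, 1↦8, 2↦0, 3↦10, 4↦5, 5↦7, 6↦5, 7↦10, 8↦0, 9↦8, 10↦1]  zeros at y ∈ {2, 8}
  x = 9: [0↦1, 1↦9, 2↦2, 3↦2, 4↦9, 5↦1, 6↦0, 7↦6, 8↦8, 9↦6, 10↦0]  zeros at y ∈ {6, 10}
  x = 10: [0↦8, 1↦6, 2↦0, 3↦1, 4↦9, 5↦2, 6↦2, 7↦9, 8↦1, 9↦0, 10↦6]  zeros at y ∈ {2, 9}
Collecting zeros: affine points = {(0, 0), (0, 6), (2, 8), (2, 10), (6, 0), (6, 9), (8, 2), (8, 8), (9, 6), (9, 10), (10, 2), (10, 9)}.
Total count |C(F_11)_aff| = 12.


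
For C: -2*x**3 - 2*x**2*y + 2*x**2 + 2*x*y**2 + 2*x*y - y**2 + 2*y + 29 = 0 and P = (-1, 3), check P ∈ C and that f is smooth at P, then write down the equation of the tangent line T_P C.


Tangent line at P: 26*x - 20*y + 86 = 0.

Step 1: f(-1, 3) = 0, so P lies on C.
Step 2: partial derivatives
  f_x(x, y) = -6*x**2 - 4*x*y + 4*x + 2*y**2 + 2*y, f_y(x, y) = -2*x**2 + 4*x*y + 2*x - 2*y + 2.
  f_x(P) = 26, f_y(P) = -20 (gradient nonzero, so P is smooth).
Step 3: tangent line at P: 26·(x − -1) + -20·(y − 3) = 0.
Expanding: 26*x - 20*y + 86 = 0.


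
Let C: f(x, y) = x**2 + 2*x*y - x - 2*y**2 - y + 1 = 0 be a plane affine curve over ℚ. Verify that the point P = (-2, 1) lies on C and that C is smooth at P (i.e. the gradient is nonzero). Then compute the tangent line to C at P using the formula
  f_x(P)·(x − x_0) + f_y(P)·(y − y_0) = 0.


Tangent line at P: -3*x - 9*y + 3 = 0.

Step 1: f(-2, 1) = 0, so P lies on C.
Step 2: partial derivatives
  f_x(x, y) = 2*x + 2*y - 1, f_y(x, y) = 2*x - 4*y - 1.
  f_x(P) = -3, f_y(P) = -9 (gradient nonzero, so P is smooth).
Step 3: tangent line at P: -3·(x − -2) + -9·(y − 1) = 0.
Expanding: -3*x - 9*y + 3 = 0.


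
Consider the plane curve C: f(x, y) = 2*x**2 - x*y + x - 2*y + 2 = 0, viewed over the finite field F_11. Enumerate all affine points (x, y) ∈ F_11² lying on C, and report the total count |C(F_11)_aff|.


Affine F_11-points: {(0, 1), (1, 9), (2, 3), (3, 9), (4, 10), (5, 5), (6, 10), (7, 7), (8, 5), (10, 3)}; count = 10.

For each of the 121 pairs (x, y) ∈ F_11², evaluate f(x, y) mod 11. Record the zeros.
  x = 0: [0↦2, 1↦0, 2↦9, 3↦7, 4↦5, 5↦3, 6↦1, 7↦10, 8↦8, 9↦6, 10↦4]  zeros at y ∈ {1}
  x = 1: [0↦5, 1↦2, 2↦10, 3↦7, 4↦4, 5↦1, 6↦9, 7↦6, 8↦3, 9↦0, 10↦8]  zeros at y ∈ {9}
  x = 2: [0↦1, 1↦8, 2↦4, 3↦0, 4↦7, 5↦3, 6↦10, 7↦6, 8↦2, 9↦9, 10↦5]  zeros at y ∈ {3}
  x = 3: [0↦1, 1↦7, 2↦2, 3↦8, 4↦3, 5↦9, 6↦4, 7↦10, 8↦5, 9↦0, 10↦6]  zeros at y ∈ {9}
  x = 4: [0↦5, 1↦10, 2↦4, 3↦9, 4↦3, 5↦8, 6↦2, 7↦7, 8↦1, 9↦6, 10↦0]  zeros at y ∈ {10}
  x = 5: [0↦2, 1↦6, 2↦10, 3↦3, 4↦7, 5↦0, 6↦4, 7↦8, 8↦1, 9↦5, 10↦9]  zeros at y ∈ {5}
  x = 6: [0↦3, 1↦6, 2↦9, 3↦1, 4↦4, 5↦7, 6↦10, 7↦2, 8↦5, 9↦8, 10↦0]  zeros at y ∈ {10}
  x = 7: [0↦8, 1↦10, 2↦1, 3↦3, 4↦5, 5↦7, 6↦9, 7↦0, 8↦2, 9↦4, 10↦6]  zeros at y ∈ {7}
  x = 8: [0↦6, 1↦7, 2↦8, 3↦9, 4↦10, 5↦0, 6↦1, 7↦2, 8↦3, 9↦4, 10↦5]  zeros at y ∈ {5}
  x = 9: [0↦8, 1↦8, 2↦8, 3↦8, 4↦8, 5↦8, 6↦8, 7↦8, 8↦8, 9↦8, 10↦8]  zeros at y ∈ ∅
  x = 10: [0↦3, 1↦2, 2↦1, 3↦0, 4↦10, 5↦9, 6↦8, 7↦7, 8↦6, 9↦5, 10↦4]  zeros at y ∈ {3}
Collecting zeros: affine points = {(0, 1), (1, 9), (2, 3), (3, 9), (4, 10), (5, 5), (6, 10), (7, 7), (8, 5), (10, 3)}.
Total count |C(F_11)_aff| = 10.


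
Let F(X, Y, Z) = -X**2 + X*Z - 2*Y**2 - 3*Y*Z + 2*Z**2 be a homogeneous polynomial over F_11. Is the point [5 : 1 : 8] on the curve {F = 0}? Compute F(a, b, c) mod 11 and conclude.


F(5,1,8) ≡ 7 (mod 11); P is NOT on the curve.

Evaluate F(5, 1, 8) term-by-term (mod 11).
  -X**2 ↦ -1·25·1·1 = -25
  X*Z ↦ 1·5·1·8 = 40
  -2*Y**2 ↦ -2·1·1·1 = -2
  -3*Y*Z ↦ -3·1·1·8 = -24
  2*Z**2 ↦ 2·1·1·64 = 128
Sum: F(5, 1, 8) = (-25) + (40) + (-2) + (-24) + (128) = 117.
Reducing mod 11: 117 ≡ 7 (mod 11).
Since F(a, b, c) ≡ 7 ≠ 0 (mod 11), P does NOT lie on the curve.
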